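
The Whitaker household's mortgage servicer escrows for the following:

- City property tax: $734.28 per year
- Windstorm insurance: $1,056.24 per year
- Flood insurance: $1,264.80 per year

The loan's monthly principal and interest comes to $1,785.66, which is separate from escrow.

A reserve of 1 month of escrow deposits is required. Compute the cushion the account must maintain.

$254.61

City property tax — $734.28 per year
Windstorm insurance — $1,056.24 per year
Flood insurance — $1,264.80 per year
Total annual escrow = $3,055.32
Monthly = $3,055.32 ÷ 12 = $254.61
Cushion = 1 × $254.61 = $254.61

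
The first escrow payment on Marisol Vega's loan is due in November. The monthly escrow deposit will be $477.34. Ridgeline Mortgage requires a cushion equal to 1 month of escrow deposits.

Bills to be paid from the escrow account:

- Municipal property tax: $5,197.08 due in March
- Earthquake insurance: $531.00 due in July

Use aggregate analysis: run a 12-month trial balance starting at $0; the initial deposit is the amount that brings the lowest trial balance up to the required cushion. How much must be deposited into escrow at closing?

Cushion = 1 × $477.34 = $477.34
Trial balance (start $0, +$477.34 each month, − disbursements):
  Nov: +$477.34 → $477.34
  Dec: +$477.34 → $954.68
  Jan: +$477.34 → $1,432.02
  Feb: +$477.34 → $1,909.36
  Mar: +$477.34 − $5,197.08 → -$2,810.38
  Apr: +$477.34 → -$2,333.04
  May: +$477.34 → -$1,855.70
  Jun: +$477.34 → -$1,378.36
  Jul: +$477.34 − $531.00 → -$1,432.02
  Aug: +$477.34 → -$954.68
  Sep: +$477.34 → -$477.34
  Oct: +$477.34 → $0.00
Lowest trial balance = -$2,810.38 (Mar)
Initial deposit = cushion − low point = $477.34 − (-$2,810.38) = $3,287.72

$3,287.72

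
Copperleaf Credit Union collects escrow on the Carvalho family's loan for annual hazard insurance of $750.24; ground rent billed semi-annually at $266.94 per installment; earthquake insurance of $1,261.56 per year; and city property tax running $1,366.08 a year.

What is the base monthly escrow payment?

$325.98

Hazard insurance: $750.24/yr
Ground rent: $266.94 × 2 = $533.88/yr
Earthquake insurance: $1,261.56/yr
City property tax: $1,366.08/yr
Total annual escrow = $750.24 + $533.88 + $1,261.56 + $1,366.08 = $3,911.76
Monthly = $3,911.76 / 12 = $325.98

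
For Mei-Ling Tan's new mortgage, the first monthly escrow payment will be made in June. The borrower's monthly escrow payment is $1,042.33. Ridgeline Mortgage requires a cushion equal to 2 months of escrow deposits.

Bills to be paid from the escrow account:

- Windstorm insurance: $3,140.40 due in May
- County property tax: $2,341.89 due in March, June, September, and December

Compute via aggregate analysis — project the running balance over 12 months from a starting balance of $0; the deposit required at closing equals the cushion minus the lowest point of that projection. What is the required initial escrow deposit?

Cushion = 2 × $1,042.33 = $2,084.66
Trial balance (start $0, +$1,042.33 each month, − disbursements):
  Jun: +$1,042.33 − $2,341.89 → -$1,299.56
  Jul: +$1,042.33 → -$257.23
  Aug: +$1,042.33 → $785.10
  Sep: +$1,042.33 − $2,341.89 → -$514.46
  Oct: +$1,042.33 → $527.87
  Nov: +$1,042.33 → $1,570.20
  Dec: +$1,042.33 − $2,341.89 → $270.64
  Jan: +$1,042.33 → $1,312.97
  Feb: +$1,042.33 → $2,355.30
  Mar: +$1,042.33 − $2,341.89 → $1,055.74
  Apr: +$1,042.33 → $2,098.07
  May: +$1,042.33 − $3,140.40 → $0.00
Lowest trial balance = -$1,299.56 (Jun)
Initial deposit = cushion − low point = $2,084.66 − (-$1,299.56) = $3,384.22

$3,384.22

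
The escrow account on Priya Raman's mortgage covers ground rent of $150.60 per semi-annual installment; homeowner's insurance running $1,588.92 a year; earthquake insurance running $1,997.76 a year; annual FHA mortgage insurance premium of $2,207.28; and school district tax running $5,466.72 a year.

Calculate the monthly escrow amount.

$963.49

Ground rent: $150.60 × 2 = $301.20 per year
Homeowner's insurance: $1,588.92 per year
Earthquake insurance: $1,997.76 per year
FHA mortgage insurance premium: $2,207.28 per year
School district tax: $5,466.72 per year
Total per year = $11,561.88
Per month = $11,561.88 / 12 = $963.49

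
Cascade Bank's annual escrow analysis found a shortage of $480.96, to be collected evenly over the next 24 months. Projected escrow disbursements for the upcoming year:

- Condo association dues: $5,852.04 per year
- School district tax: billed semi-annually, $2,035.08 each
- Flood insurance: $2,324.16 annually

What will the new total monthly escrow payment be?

$1,040.57

Condo association dues: $5,852.04
School district tax: $2,035.08 × 2 = $4,070.16
Flood insurance: $2,324.16
Yearly total = $5,852.04 + $4,070.16 + $2,324.16 = $12,246.36
Monthly = $12,246.36 / 12 = $1,020.53
Shortage spread = $480.96 / 24 = $20.04/mo
Adjusted monthly = $1,020.53 + $20.04 = $1,040.57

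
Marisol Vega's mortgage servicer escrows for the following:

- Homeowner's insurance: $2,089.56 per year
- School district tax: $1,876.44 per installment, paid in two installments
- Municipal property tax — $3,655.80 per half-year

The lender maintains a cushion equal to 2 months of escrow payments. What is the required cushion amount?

$2,192.34

Homeowner's insurance — $2,089.56/yr
School district tax — $1,876.44 × 2 = $3,752.88/yr
Municipal property tax — $3,655.80 × 2 = $7,311.60/yr
Annual escrow total = $2,089.56 + $3,752.88 + $7,311.60 = $13,154.04
Monthly = $13,154.04 / 12 = $1,096.17
Reserve = 2 × $1,096.17 = $2,192.34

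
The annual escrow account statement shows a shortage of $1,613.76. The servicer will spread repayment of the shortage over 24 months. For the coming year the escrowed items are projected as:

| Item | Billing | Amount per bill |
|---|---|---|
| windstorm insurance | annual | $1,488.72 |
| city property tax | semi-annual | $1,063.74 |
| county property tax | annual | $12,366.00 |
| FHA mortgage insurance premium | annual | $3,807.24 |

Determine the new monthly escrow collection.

$1,716.36

Windstorm insurance = $1,488.72 annually
City property tax = $1,063.74 × 2 = $2,127.48 annually
County property tax = $12,366.00 annually
FHA mortgage insurance premium = $3,807.24 annually
Annual escrow total = $1,488.72 + $2,127.48 + $12,366.00 + $3,807.24 = $19,789.44
Base monthly escrow = $19,789.44 / 12 = $1,649.12
Shortage per month = $1,613.76 / 24 = $67.24
Adjusted monthly = $1,649.12 + $67.24 = $1,716.36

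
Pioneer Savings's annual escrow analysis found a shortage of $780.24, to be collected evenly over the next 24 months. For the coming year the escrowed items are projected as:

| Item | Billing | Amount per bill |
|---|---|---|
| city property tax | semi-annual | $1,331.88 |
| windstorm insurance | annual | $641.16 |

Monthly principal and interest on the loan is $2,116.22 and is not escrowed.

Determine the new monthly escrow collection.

$307.92

City property tax: $1,331.88 × 2 = $2,663.76/yr
Windstorm insurance: $641.16/yr
Annual escrow total = $3,304.92
Per month = $3,304.92 / 12 = $275.41
Shortage spread = $780.24 ÷ 24 = $32.51/mo
New monthly escrow = $275.41 + $32.51 = $307.92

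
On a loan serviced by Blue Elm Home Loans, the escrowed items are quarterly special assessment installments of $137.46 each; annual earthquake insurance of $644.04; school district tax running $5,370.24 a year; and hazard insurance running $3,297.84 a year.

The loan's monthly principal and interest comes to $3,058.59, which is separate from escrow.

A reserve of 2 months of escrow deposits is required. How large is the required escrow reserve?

$1,643.66

Special assessment — $137.46 × 4 = $549.84/yr
Earthquake insurance — $644.04/yr
School district tax — $5,370.24/yr
Hazard insurance — $3,297.84/yr
Combined annual = $9,861.96
Monthly escrow = $9,861.96 / 12 = $821.83
Cushion = 2 × $821.83 = $1,643.66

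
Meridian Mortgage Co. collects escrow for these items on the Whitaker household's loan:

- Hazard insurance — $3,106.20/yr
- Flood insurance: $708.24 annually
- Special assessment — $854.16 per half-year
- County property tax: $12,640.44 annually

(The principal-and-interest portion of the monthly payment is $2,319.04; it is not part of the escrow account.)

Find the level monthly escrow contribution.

Hazard insurance — $3,106.20 annually
Flood insurance — $708.24 annually
Special assessment — $854.16 × 2 = $1,708.32 annually
County property tax — $12,640.44 annually
Annual escrow total = $3,106.20 + $708.24 + $1,708.32 + $12,640.44 = $18,163.20
Base monthly escrow = $18,163.20 ÷ 12 = $1,513.60

$1,513.60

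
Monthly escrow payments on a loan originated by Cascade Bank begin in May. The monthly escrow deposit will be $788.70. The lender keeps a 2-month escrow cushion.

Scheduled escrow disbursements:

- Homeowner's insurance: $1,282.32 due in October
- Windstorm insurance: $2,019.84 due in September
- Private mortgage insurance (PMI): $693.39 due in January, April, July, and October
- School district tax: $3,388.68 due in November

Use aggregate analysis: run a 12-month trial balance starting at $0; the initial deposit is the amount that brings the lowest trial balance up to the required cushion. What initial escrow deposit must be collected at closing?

Cushion = 2 × $788.70 = $1,577.40
Trial balance (start $0, +$788.70 each month, − disbursements):
  May: +$788.70 → $788.70
  Jun: +$788.70 → $1,577.40
  Jul: +$788.70 − $693.39 → $1,672.71
  Aug: +$788.70 → $2,461.41
  Sep: +$788.70 − $2,019.84 → $1,230.27
  Oct: +$788.70 − $1,975.71 → $43.26
  Nov: +$788.70 − $3,388.68 → -$2,556.72
  Dec: +$788.70 → -$1,768.02
  Jan: +$788.70 − $693.39 → -$1,672.71
  Feb: +$788.70 → -$884.01
  Mar: +$788.70 → -$95.31
  Apr: +$788.70 − $693.39 → $0.00
Lowest trial balance = -$2,556.72 (Nov)
Initial deposit = cushion − low point = $1,577.40 − (-$2,556.72) = $4,134.12

$4,134.12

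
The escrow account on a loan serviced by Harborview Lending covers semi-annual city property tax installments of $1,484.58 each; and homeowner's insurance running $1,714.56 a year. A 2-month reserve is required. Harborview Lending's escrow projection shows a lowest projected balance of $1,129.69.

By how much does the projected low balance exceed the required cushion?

$349.07

City property tax: $1,484.58 × 2 = $2,969.16 annually
Homeowner's insurance: $1,714.56 annually
Total per year = $2,969.16 + $1,714.56 = $4,683.72
Base monthly escrow = $4,683.72 ÷ 12 = $390.31
Required reserve = 2 × $390.31 = $780.62
Surplus = $1,129.69 − $780.62 = $349.07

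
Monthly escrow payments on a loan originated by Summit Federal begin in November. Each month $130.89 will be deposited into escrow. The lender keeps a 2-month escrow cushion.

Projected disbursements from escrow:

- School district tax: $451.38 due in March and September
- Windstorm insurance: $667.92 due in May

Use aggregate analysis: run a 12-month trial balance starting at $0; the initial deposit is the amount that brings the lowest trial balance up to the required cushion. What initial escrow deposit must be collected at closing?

Cushion = 2 × $130.89 = $261.78
Trial balance (start $0, +$130.89 each month, − disbursements):
  Nov: +$130.89 → $130.89
  Dec: +$130.89 → $261.78
  Jan: +$130.89 → $392.67
  Feb: +$130.89 → $523.56
  Mar: +$130.89 − $451.38 → $203.07
  Apr: +$130.89 → $333.96
  May: +$130.89 − $667.92 → -$203.07
  Jun: +$130.89 → -$72.18
  Jul: +$130.89 → $58.71
  Aug: +$130.89 → $189.60
  Sep: +$130.89 − $451.38 → -$130.89
  Oct: +$130.89 → $0.00
Lowest trial balance = -$203.07 (May)
Initial deposit = cushion − low point = $261.78 − (-$203.07) = $464.85

$464.85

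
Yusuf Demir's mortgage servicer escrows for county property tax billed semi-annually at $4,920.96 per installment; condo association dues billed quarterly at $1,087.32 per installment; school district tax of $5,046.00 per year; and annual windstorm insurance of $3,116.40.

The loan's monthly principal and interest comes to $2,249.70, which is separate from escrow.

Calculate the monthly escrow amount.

$1,862.80

County property tax — $4,920.96 × 2 = $9,841.92/yr
Condo association dues — $1,087.32 × 4 = $4,349.28/yr
School district tax — $5,046.00/yr
Windstorm insurance — $3,116.40/yr
Total annual escrow = $22,353.60
Monthly escrow = $22,353.60 ÷ 12 = $1,862.80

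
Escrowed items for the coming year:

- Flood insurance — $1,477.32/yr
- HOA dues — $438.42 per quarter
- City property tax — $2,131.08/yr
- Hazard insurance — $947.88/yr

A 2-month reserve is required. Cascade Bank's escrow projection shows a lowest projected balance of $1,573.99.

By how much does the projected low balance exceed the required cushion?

Flood insurance: $1,477.32/yr
HOA dues: $438.42 × 4 = $1,753.68/yr
City property tax: $2,131.08/yr
Hazard insurance: $947.88/yr
Combined annual = $6,309.96
Monthly escrow = $6,309.96 / 12 = $525.83
Cushion = 2 × $525.83 = $1,051.66
Surplus = $1,573.99 − $1,051.66 = $522.33

$522.33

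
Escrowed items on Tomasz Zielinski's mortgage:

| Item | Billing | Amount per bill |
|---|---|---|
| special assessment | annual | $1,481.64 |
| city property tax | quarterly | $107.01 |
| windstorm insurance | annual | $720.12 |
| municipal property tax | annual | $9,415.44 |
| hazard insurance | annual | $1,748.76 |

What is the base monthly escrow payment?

Special assessment — $1,481.64 annually
City property tax — $107.01 × 4 = $428.04 annually
Windstorm insurance — $720.12 annually
Municipal property tax — $9,415.44 annually
Hazard insurance — $1,748.76 annually
Annual escrow total = $13,794.00
Monthly = $13,794.00 ÷ 12 = $1,149.50

$1,149.50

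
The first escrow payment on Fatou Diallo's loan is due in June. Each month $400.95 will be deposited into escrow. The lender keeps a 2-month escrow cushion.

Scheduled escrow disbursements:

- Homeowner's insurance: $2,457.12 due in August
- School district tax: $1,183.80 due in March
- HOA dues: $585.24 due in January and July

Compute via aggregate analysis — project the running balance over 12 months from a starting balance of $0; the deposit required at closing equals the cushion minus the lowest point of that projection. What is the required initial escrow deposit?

Cushion = 2 × $400.95 = $801.90
Trial balance (start $0, +$400.95 each month, − disbursements):
  Jun: +$400.95 → $400.95
  Jul: +$400.95 − $585.24 → $216.66
  Aug: +$400.95 − $2,457.12 → -$1,839.51
  Sep: +$400.95 → -$1,438.56
  Oct: +$400.95 → -$1,037.61
  Nov: +$400.95 → -$636.66
  Dec: +$400.95 → -$235.71
  Jan: +$400.95 − $585.24 → -$420.00
  Feb: +$400.95 → -$19.05
  Mar: +$400.95 − $1,183.80 → -$801.90
  Apr: +$400.95 → -$400.95
  May: +$400.95 → $0.00
Lowest trial balance = -$1,839.51 (Aug)
Initial deposit = cushion − low point = $801.90 − (-$1,839.51) = $2,641.41

$2,641.41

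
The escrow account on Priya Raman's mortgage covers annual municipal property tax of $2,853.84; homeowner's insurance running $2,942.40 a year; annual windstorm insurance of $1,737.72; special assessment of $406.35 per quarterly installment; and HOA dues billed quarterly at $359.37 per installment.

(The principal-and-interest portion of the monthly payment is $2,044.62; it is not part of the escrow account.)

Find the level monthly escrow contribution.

Municipal property tax — $2,853.84
Homeowner's insurance — $2,942.40
Windstorm insurance — $1,737.72
Special assessment — $406.35 × 4 = $1,625.40
HOA dues — $359.37 × 4 = $1,437.48
Annual escrow total = $10,596.84
Monthly = $10,596.84 / 12 = $883.07

$883.07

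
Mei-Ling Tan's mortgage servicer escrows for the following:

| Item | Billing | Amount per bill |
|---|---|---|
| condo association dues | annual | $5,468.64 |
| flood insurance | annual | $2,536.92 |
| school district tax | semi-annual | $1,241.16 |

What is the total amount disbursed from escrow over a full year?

Condo association dues: $5,468.64/yr
Flood insurance: $2,536.92/yr
School district tax: $1,241.16 × 2 = $2,482.32/yr
Yearly total = $10,487.88

$10,487.88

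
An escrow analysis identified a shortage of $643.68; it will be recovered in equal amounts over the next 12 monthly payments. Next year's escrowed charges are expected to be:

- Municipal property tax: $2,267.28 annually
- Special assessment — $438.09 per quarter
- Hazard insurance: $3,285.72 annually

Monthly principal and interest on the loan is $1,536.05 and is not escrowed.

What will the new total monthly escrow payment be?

$662.42

Municipal property tax: $2,267.28 per year
Special assessment: $438.09 × 4 = $1,752.36 per year
Hazard insurance: $3,285.72 per year
Total per year = $2,267.28 + $1,752.36 + $3,285.72 = $7,305.36
Monthly = $7,305.36 ÷ 12 = $608.78
Monthly shortage recovery: $643.68 ÷ 12 = $53.64
New monthly escrow = $608.78 + $53.64 = $662.42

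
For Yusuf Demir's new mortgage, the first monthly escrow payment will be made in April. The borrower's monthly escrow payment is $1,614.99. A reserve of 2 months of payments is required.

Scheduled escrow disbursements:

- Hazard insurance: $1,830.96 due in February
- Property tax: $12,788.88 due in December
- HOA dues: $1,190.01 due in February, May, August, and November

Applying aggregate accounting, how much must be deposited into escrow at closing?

Cushion = 2 × $1,614.99 = $3,229.98
Trial balance (start $0, +$1,614.99 each month, − disbursements):
  Apr: +$1,614.99 → $1,614.99
  May: +$1,614.99 − $1,190.01 → $2,039.97
  Jun: +$1,614.99 → $3,654.96
  Jul: +$1,614.99 → $5,269.95
  Aug: +$1,614.99 − $1,190.01 → $5,694.93
  Sep: +$1,614.99 → $7,309.92
  Oct: +$1,614.99 → $8,924.91
  Nov: +$1,614.99 − $1,190.01 → $9,349.89
  Dec: +$1,614.99 − $12,788.88 → -$1,824.00
  Jan: +$1,614.99 → -$209.01
  Feb: +$1,614.99 − $3,020.97 → -$1,614.99
  Mar: +$1,614.99 → $0.00
Lowest trial balance = -$1,824.00 (Dec)
Initial deposit = cushion − low point = $3,229.98 − (-$1,824.00) = $5,053.98

$5,053.98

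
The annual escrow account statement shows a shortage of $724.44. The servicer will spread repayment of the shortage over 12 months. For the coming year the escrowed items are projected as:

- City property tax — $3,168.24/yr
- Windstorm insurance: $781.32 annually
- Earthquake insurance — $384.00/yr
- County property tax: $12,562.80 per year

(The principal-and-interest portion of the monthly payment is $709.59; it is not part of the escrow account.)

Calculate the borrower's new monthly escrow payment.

City property tax = $3,168.24 per year
Windstorm insurance = $781.32 per year
Earthquake insurance = $384.00 per year
County property tax = $12,562.80 per year
Annual escrow total = $3,168.24 + $781.32 + $384.00 + $12,562.80 = $16,896.36
Monthly escrow = $16,896.36 ÷ 12 = $1,408.03
Shortage spread = $724.44 / 12 = $60.37/mo
Adjusted monthly = $1,408.03 + $60.37 = $1,468.40

$1,468.40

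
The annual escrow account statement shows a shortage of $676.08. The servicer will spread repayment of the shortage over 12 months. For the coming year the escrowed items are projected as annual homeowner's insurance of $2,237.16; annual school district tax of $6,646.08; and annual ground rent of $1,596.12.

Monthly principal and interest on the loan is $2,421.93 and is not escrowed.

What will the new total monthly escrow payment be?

$929.62

Homeowner's insurance: $2,237.16 per year
School district tax: $6,646.08 per year
Ground rent: $1,596.12 per year
Combined annual = $2,237.16 + $6,646.08 + $1,596.12 = $10,479.36
Monthly escrow = $10,479.36 ÷ 12 = $873.28
Shortage spread = $676.08 / 12 = $56.34/mo
New monthly escrow = $873.28 + $56.34 = $929.62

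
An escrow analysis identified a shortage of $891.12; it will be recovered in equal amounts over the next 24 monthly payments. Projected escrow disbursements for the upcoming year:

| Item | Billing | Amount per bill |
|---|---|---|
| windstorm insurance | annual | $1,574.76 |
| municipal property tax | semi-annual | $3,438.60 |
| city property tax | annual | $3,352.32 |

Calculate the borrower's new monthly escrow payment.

Windstorm insurance — $1,574.76/yr
Municipal property tax — $3,438.60 × 2 = $6,877.20/yr
City property tax — $3,352.32/yr
Yearly total = $11,804.28
Per month = $11,804.28 / 12 = $983.69
Shortage per month = $891.12 ÷ 24 = $37.13
New monthly escrow = $983.69 + $37.13 = $1,020.82

$1,020.82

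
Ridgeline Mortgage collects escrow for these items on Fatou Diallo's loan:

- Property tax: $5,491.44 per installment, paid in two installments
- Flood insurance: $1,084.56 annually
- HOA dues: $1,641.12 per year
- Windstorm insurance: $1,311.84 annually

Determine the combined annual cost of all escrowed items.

Property tax: $5,491.44 × 2 = $10,982.88 annually
Flood insurance: $1,084.56 annually
HOA dues: $1,641.12 annually
Windstorm insurance: $1,311.84 annually
Yearly total = $15,020.40

$15,020.40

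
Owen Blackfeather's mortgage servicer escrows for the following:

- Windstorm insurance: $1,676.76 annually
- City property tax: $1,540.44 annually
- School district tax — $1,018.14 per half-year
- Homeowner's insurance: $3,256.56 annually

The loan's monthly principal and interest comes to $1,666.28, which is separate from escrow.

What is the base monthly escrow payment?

$709.17

Windstorm insurance: $1,676.76/yr
City property tax: $1,540.44/yr
School district tax: $1,018.14 × 2 = $2,036.28/yr
Homeowner's insurance: $3,256.56/yr
Yearly total = $1,676.76 + $1,540.44 + $2,036.28 + $3,256.56 = $8,510.04
Per month = $8,510.04 ÷ 12 = $709.17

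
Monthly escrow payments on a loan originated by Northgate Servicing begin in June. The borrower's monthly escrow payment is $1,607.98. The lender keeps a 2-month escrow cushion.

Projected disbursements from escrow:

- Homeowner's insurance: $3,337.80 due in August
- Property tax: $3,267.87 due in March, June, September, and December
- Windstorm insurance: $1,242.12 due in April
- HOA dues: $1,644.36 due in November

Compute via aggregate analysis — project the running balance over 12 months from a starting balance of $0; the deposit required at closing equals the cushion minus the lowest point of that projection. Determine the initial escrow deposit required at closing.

$6,745.87

Cushion = 2 × $1,607.98 = $3,215.96
Trial balance (start $0, +$1,607.98 each month, − disbursements):
  Jun: +$1,607.98 − $3,267.87 → -$1,659.89
  Jul: +$1,607.98 → -$51.91
  Aug: +$1,607.98 − $3,337.80 → -$1,781.73
  Sep: +$1,607.98 − $3,267.87 → -$3,441.62
  Oct: +$1,607.98 → -$1,833.64
  Nov: +$1,607.98 − $1,644.36 → -$1,870.02
  Dec: +$1,607.98 − $3,267.87 → -$3,529.91
  Jan: +$1,607.98 → -$1,921.93
  Feb: +$1,607.98 → -$313.95
  Mar: +$1,607.98 − $3,267.87 → -$1,973.84
  Apr: +$1,607.98 − $1,242.12 → -$1,607.98
  May: +$1,607.98 → $0.00
Lowest trial balance = -$3,529.91 (Dec)
Initial deposit = cushion − low point = $3,215.96 − (-$3,529.91) = $6,745.87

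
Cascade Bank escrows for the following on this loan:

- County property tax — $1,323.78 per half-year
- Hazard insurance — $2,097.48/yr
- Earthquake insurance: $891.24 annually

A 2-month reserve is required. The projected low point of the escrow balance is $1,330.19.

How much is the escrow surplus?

County property tax = $1,323.78 × 2 = $2,647.56
Hazard insurance = $2,097.48
Earthquake insurance = $891.24
Annual escrow total = $2,647.56 + $2,097.48 + $891.24 = $5,636.28
Monthly escrow = $5,636.28 / 12 = $469.69
Required cushion = 2 × $469.69 = $939.38
Excess over cushion: $1,330.19 − $939.38 = $390.81

$390.81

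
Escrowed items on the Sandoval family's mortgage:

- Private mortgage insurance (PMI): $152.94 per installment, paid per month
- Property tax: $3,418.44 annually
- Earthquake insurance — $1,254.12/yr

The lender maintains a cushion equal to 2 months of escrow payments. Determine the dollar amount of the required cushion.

Private mortgage insurance (PMI): $152.94 × 12 = $1,835.28 annually
Property tax: $3,418.44 annually
Earthquake insurance: $1,254.12 annually
Total per year = $1,835.28 + $3,418.44 + $1,254.12 = $6,507.84
Base monthly escrow = $6,507.84 ÷ 12 = $542.32
Reserve = 2 × $542.32 = $1,084.64

$1,084.64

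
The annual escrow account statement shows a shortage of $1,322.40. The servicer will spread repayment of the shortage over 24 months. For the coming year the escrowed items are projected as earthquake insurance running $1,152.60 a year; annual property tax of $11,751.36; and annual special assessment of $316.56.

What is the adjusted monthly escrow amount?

$1,156.81

Earthquake insurance: $1,152.60/yr
Property tax: $11,751.36/yr
Special assessment: $316.56/yr
Combined annual = $1,152.60 + $11,751.36 + $316.56 = $13,220.52
Base monthly escrow = $13,220.52 ÷ 12 = $1,101.71
Shortage spread = $1,322.40 / 24 = $55.10/mo
Adjusted monthly = $1,101.71 + $55.10 = $1,156.81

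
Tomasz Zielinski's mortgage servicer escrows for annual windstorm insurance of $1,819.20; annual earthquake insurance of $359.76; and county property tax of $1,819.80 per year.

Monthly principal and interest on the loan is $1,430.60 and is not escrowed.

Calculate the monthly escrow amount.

$333.23

Windstorm insurance: $1,819.20 per year
Earthquake insurance: $359.76 per year
County property tax: $1,819.80 per year
Total annual escrow = $3,998.76
Base monthly escrow = $3,998.76 / 12 = $333.23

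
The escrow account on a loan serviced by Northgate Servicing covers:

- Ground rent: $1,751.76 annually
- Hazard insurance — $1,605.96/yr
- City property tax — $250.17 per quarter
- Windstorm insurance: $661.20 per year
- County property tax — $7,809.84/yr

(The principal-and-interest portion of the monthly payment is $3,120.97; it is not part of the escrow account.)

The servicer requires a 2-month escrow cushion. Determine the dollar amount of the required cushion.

$2,138.24

Ground rent: $1,751.76/yr
Hazard insurance: $1,605.96/yr
City property tax: $250.17 × 4 = $1,000.68/yr
Windstorm insurance: $661.20/yr
County property tax: $7,809.84/yr
Total per year = $12,829.44
Monthly escrow = $12,829.44 ÷ 12 = $1,069.12
Reserve = 2 × $1,069.12 = $2,138.24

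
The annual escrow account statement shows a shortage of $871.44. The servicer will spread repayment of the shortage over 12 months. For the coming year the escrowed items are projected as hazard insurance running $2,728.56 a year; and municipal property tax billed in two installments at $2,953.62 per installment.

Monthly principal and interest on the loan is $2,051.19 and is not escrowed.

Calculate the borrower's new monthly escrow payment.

$792.27

Hazard insurance — $2,728.56 per year
Municipal property tax — $2,953.62 × 2 = $5,907.24 per year
Total annual escrow = $8,635.80
Monthly escrow = $8,635.80 ÷ 12 = $719.65
Shortage spread = $871.44 ÷ 12 = $72.62/mo
Adjusted monthly = $719.65 + $72.62 = $792.27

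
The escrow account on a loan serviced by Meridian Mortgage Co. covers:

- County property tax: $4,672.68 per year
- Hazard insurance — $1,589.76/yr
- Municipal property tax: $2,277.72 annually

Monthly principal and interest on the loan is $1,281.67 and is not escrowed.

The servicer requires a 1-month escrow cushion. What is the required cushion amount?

County property tax = $4,672.68 per year
Hazard insurance = $1,589.76 per year
Municipal property tax = $2,277.72 per year
Yearly total = $4,672.68 + $1,589.76 + $2,277.72 = $8,540.16
Base monthly escrow = $8,540.16 / 12 = $711.68
Reserve = 1 × $711.68 = $711.68

$711.68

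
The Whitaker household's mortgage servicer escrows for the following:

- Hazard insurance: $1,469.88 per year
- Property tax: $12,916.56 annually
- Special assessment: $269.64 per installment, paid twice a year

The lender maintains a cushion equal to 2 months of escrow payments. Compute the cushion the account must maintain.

$2,487.62

Hazard insurance = $1,469.88 annually
Property tax = $12,916.56 annually
Special assessment = $269.64 × 2 = $539.28 annually
Combined annual = $14,925.72
Base monthly escrow = $14,925.72 / 12 = $1,243.81
Cushion = 2 × $1,243.81 = $2,487.62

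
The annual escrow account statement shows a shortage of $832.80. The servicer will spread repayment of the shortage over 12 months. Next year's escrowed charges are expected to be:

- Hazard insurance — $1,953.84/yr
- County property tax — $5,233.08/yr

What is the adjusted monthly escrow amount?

Hazard insurance: $1,953.84
County property tax: $5,233.08
Total annual escrow = $7,186.92
Base monthly escrow = $7,186.92 ÷ 12 = $598.91
Monthly shortage recovery: $832.80 ÷ 12 = $69.40
Adjusted monthly = $598.91 + $69.40 = $668.31

$668.31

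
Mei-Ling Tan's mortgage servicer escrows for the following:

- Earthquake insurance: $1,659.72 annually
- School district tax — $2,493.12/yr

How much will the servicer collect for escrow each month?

Earthquake insurance = $1,659.72 per year
School district tax = $2,493.12 per year
Annual escrow total = $4,152.84
Base monthly escrow = $4,152.84 / 12 = $346.07

$346.07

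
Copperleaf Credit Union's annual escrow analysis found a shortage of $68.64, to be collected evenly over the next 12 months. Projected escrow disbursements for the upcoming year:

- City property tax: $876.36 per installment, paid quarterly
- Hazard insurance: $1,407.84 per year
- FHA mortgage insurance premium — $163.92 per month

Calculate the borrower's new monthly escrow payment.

$579.08

City property tax: $876.36 × 4 = $3,505.44 per year
Hazard insurance: $1,407.84 per year
FHA mortgage insurance premium: $163.92 × 12 = $1,967.04 per year
Annual escrow total = $3,505.44 + $1,407.84 + $1,967.04 = $6,880.32
Monthly = $6,880.32 ÷ 12 = $573.36
Shortage per month = $68.64 ÷ 12 = $5.72
New monthly escrow = $573.36 + $5.72 = $579.08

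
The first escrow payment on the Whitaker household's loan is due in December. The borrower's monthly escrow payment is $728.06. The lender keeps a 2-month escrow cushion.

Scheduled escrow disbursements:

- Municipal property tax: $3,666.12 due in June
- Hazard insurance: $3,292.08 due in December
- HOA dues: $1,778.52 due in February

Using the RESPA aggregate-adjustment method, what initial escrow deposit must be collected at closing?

Cushion = 2 × $728.06 = $1,456.12
Trial balance (start $0, +$728.06 each month, − disbursements):
  Dec: +$728.06 − $3,292.08 → -$2,564.02
  Jan: +$728.06 → -$1,835.96
  Feb: +$728.06 − $1,778.52 → -$2,886.42
  Mar: +$728.06 → -$2,158.36
  Apr: +$728.06 → -$1,430.30
  May: +$728.06 → -$702.24
  Jun: +$728.06 − $3,666.12 → -$3,640.30
  Jul: +$728.06 → -$2,912.24
  Aug: +$728.06 → -$2,184.18
  Sep: +$728.06 → -$1,456.12
  Oct: +$728.06 → -$728.06
  Nov: +$728.06 → $0.00
Lowest trial balance = -$3,640.30 (Jun)
Initial deposit = cushion − low point = $1,456.12 − (-$3,640.30) = $5,096.42

$5,096.42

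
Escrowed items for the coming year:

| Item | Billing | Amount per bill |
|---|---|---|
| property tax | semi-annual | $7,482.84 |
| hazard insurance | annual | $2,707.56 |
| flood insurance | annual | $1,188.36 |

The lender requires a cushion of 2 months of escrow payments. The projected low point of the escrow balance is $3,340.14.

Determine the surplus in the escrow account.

$196.54

Property tax: $7,482.84 × 2 = $14,965.68
Hazard insurance: $2,707.56
Flood insurance: $1,188.36
Annual escrow total = $18,861.60
Base monthly escrow = $18,861.60 / 12 = $1,571.80
Required reserve = 2 × $1,571.80 = $3,143.60
Excess over cushion: $3,340.14 − $3,143.60 = $196.54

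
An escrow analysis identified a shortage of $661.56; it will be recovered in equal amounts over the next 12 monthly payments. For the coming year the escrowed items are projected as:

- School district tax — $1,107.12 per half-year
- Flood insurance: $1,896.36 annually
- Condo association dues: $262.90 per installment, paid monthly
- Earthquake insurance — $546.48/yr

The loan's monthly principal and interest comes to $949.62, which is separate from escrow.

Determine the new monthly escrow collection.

$706.12

School district tax — $1,107.12 × 2 = $2,214.24 per year
Flood insurance — $1,896.36 per year
Condo association dues — $262.90 × 12 = $3,154.80 per year
Earthquake insurance — $546.48 per year
Total annual escrow = $2,214.24 + $1,896.36 + $3,154.80 + $546.48 = $7,811.88
Per month = $7,811.88 ÷ 12 = $650.99
Monthly shortage recovery: $661.56 / 12 = $55.13
New monthly escrow = $650.99 + $55.13 = $706.12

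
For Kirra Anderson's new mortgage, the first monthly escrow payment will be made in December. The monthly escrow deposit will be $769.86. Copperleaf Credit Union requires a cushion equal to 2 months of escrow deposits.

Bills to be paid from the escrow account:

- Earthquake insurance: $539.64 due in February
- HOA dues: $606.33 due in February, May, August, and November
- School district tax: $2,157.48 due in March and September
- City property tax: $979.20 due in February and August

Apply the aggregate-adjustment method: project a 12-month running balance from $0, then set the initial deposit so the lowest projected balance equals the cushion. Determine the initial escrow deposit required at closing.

Cushion = 2 × $769.86 = $1,539.72
Trial balance (start $0, +$769.86 each month, − disbursements):
  Dec: +$769.86 → $769.86
  Jan: +$769.86 → $1,539.72
  Feb: +$769.86 − $2,125.17 → $184.41
  Mar: +$769.86 − $2,157.48 → -$1,203.21
  Apr: +$769.86 → -$433.35
  May: +$769.86 − $606.33 → -$269.82
  Jun: +$769.86 → $500.04
  Jul: +$769.86 → $1,269.90
  Aug: +$769.86 − $1,585.53 → $454.23
  Sep: +$769.86 − $2,157.48 → -$933.39
  Oct: +$769.86 → -$163.53
  Nov: +$769.86 − $606.33 → $0.00
Lowest trial balance = -$1,203.21 (Mar)
Initial deposit = cushion − low point = $1,539.72 − (-$1,203.21) = $2,742.93

$2,742.93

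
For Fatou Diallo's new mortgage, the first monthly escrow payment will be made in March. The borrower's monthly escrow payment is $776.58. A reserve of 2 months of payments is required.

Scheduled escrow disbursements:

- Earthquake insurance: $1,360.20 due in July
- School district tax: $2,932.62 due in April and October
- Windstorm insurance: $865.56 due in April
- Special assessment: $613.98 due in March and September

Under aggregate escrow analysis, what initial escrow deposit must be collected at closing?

Cushion = 2 × $776.58 = $1,553.16
Trial balance (start $0, +$776.58 each month, − disbursements):
  Mar: +$776.58 − $613.98 → $162.60
  Apr: +$776.58 − $3,798.18 → -$2,859.00
  May: +$776.58 → -$2,082.42
  Jun: +$776.58 → -$1,305.84
  Jul: +$776.58 − $1,360.20 → -$1,889.46
  Aug: +$776.58 → -$1,112.88
  Sep: +$776.58 − $613.98 → -$950.28
  Oct: +$776.58 − $2,932.62 → -$3,106.32
  Nov: +$776.58 → -$2,329.74
  Dec: +$776.58 → -$1,553.16
  Jan: +$776.58 → -$776.58
  Feb: +$776.58 → $0.00
Lowest trial balance = -$3,106.32 (Oct)
Initial deposit = cushion − low point = $1,553.16 − (-$3,106.32) = $4,659.48

$4,659.48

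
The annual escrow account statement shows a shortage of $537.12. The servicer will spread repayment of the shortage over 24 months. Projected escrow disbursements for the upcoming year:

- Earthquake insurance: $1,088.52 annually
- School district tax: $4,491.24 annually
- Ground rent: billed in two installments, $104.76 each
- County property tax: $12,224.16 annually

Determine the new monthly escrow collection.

Earthquake insurance: $1,088.52 per year
School district tax: $4,491.24 per year
Ground rent: $104.76 × 2 = $209.52 per year
County property tax: $12,224.16 per year
Annual escrow total = $1,088.52 + $4,491.24 + $209.52 + $12,224.16 = $18,013.44
Monthly = $18,013.44 / 12 = $1,501.12
Shortage per month = $537.12 ÷ 24 = $22.38
New monthly escrow = $1,501.12 + $22.38 = $1,523.50

$1,523.50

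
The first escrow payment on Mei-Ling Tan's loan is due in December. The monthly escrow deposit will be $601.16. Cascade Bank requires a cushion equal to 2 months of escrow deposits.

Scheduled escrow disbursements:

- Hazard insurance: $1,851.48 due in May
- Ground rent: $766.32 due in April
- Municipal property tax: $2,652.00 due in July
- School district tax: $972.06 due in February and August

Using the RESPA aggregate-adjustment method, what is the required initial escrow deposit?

$3,005.80

Cushion = 2 × $601.16 = $1,202.32
Trial balance (start $0, +$601.16 each month, − disbursements):
  Dec: +$601.16 → $601.16
  Jan: +$601.16 → $1,202.32
  Feb: +$601.16 − $972.06 → $831.42
  Mar: +$601.16 → $1,432.58
  Apr: +$601.16 − $766.32 → $1,267.42
  May: +$601.16 − $1,851.48 → $17.10
  Jun: +$601.16 → $618.26
  Jul: +$601.16 − $2,652.00 → -$1,432.58
  Aug: +$601.16 − $972.06 → -$1,803.48
  Sep: +$601.16 → -$1,202.32
  Oct: +$601.16 → -$601.16
  Nov: +$601.16 → $0.00
Lowest trial balance = -$1,803.48 (Aug)
Initial deposit = cushion − low point = $1,202.32 − (-$1,803.48) = $3,005.80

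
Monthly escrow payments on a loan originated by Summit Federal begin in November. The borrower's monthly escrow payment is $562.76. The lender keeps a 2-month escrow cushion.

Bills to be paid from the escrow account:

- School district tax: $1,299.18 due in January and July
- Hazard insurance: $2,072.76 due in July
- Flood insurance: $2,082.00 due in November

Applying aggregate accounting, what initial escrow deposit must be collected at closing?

$2,818.42

Cushion = 2 × $562.76 = $1,125.52
Trial balance (start $0, +$562.76 each month, − disbursements):
  Nov: +$562.76 − $2,082.00 → -$1,519.24
  Dec: +$562.76 → -$956.48
  Jan: +$562.76 − $1,299.18 → -$1,692.90
  Feb: +$562.76 → -$1,130.14
  Mar: +$562.76 → -$567.38
  Apr: +$562.76 → -$4.62
  May: +$562.76 → $558.14
  Jun: +$562.76 → $1,120.90
  Jul: +$562.76 − $3,371.94 → -$1,688.28
  Aug: +$562.76 → -$1,125.52
  Sep: +$562.76 → -$562.76
  Oct: +$562.76 → $0.00
Lowest trial balance = -$1,692.90 (Jan)
Initial deposit = cushion − low point = $1,125.52 − (-$1,692.90) = $2,818.42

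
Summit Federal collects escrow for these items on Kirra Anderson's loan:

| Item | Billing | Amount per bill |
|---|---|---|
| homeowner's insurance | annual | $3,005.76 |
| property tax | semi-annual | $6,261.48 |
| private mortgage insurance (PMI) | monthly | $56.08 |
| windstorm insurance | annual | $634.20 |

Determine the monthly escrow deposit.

$1,402.99

Homeowner's insurance = $3,005.76
Property tax = $6,261.48 × 2 = $12,522.96
Private mortgage insurance (PMI) = $56.08 × 12 = $672.96
Windstorm insurance = $634.20
Combined annual = $3,005.76 + $12,522.96 + $672.96 + $634.20 = $16,835.88
Per month = $16,835.88 ÷ 12 = $1,402.99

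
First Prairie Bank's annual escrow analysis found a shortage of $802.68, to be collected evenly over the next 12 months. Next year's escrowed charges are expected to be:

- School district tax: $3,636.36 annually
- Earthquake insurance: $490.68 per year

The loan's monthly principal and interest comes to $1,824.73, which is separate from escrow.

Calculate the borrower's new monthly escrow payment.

$410.81

School district tax: $3,636.36/yr
Earthquake insurance: $490.68/yr
Combined annual = $4,127.04
Base monthly escrow = $4,127.04 / 12 = $343.92
Shortage per month = $802.68 / 12 = $66.89
New monthly escrow = $343.92 + $66.89 = $410.81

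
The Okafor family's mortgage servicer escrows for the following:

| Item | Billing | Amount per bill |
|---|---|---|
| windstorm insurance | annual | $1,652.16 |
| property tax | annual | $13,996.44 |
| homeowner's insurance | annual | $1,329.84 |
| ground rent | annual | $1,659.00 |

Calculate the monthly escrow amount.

$1,553.12

Windstorm insurance — $1,652.16
Property tax — $13,996.44
Homeowner's insurance — $1,329.84
Ground rent — $1,659.00
Total per year = $18,637.44
Monthly escrow = $18,637.44 / 12 = $1,553.12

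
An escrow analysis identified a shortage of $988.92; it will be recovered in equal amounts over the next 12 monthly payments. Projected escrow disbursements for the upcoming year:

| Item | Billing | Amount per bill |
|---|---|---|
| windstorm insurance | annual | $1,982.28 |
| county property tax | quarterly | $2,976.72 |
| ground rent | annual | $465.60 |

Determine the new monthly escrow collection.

$1,278.64

Windstorm insurance = $1,982.28/yr
County property tax = $2,976.72 × 4 = $11,906.88/yr
Ground rent = $465.60/yr
Total annual escrow = $14,354.76
Monthly escrow = $14,354.76 / 12 = $1,196.23
Shortage per month = $988.92 / 12 = $82.41
Adjusted monthly = $1,196.23 + $82.41 = $1,278.64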